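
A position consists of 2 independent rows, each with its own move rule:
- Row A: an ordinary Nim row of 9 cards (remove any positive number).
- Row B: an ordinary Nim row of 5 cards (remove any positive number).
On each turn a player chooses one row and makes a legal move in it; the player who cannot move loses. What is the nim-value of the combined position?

Row A is a plain Nim row of size 9, so its Grundy value is 9.
Row B is a plain Nim row of size 5, so its Grundy value is 5.
The value of a disjunctive sum is the nim-sum of the parts.
Combined value = 9 XOR 5 = 12.

12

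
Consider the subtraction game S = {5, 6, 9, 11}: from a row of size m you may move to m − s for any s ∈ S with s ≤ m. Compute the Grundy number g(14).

2

Compute g(0), g(1), … for moves {5, 6, 9, 11}:
k:     0  1  2  3  4  5  6  7  8  9 10 11 12 13 14
g(k):  0  0  0  0  0  1  1  1  1  1  2  2  2  2  2
So g(14) = 2.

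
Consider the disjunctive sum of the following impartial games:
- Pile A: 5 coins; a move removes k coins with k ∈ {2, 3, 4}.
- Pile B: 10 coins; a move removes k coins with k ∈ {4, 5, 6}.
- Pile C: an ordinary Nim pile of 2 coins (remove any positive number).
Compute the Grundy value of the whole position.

0

For pile A, compute g(0), g(1), … with moves {2, 3, 4}:
g(0) = mex{} = 0
g(1) = mex{} = 0
g(2) = mex{0} = 1
g(3) = mex{0} = 1
g(4) = mex{0,1} = 2
g(5) = mex{0,1} = 2
So g(5) = 2.
Build the Grundy sequence for pile B with g(k) = mex{g(k−s) : s ∈ {4, 5, 6}, s ≤ k}:
k:     0  1  2  3  4  5  6  7  8  9 10
g(k):  0  0  0  0  1  1  1  1  2  2  0
So g(10) = 0.
Pile C is a plain Nim pile of size 2, so its Grundy value is 2.
By the Sprague-Grundy theorem, the Grundy value of a sum of independent games is the XOR of the component values.
Combined value = 2 ⊕ 0 ⊕ 2 = 0.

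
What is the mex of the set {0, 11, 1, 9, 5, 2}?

3

The values 0, 1, 2 are all present; 3 is the first non-negative integer missing from the set.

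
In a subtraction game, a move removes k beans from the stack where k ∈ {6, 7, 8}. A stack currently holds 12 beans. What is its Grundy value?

2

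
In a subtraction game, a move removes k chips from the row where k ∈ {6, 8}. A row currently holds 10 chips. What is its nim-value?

Build the Grundy sequence with g(k) = mex{g(k−s) : s ∈ {6, 8}, s ≤ k}:
k:     0  1  2  3  4  5  6  7  8  9 10
g(k):  0  0  0  0  0  0  1  1  1  1  1
So g(10) = 1.

1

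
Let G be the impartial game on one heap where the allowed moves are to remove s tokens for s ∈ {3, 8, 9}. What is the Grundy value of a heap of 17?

Grundy values for subtraction set {3, 8, 9}:
k:     0  1  2  3  4  5  6  7  8  9 10 11 12 13 14 15 16 17
g(k):  0  0  0  1  1  1  0  0  2  1  1  3  0  0  2  1  1  0
So g(17) = 0.

0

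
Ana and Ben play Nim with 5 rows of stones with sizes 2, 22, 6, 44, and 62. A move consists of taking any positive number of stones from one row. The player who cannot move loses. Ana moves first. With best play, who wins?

Ben wins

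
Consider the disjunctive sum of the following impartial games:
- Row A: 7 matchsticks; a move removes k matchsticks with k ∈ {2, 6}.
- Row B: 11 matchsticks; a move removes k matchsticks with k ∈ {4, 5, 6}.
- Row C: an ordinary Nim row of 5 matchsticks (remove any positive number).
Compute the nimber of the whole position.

4

Grundy values for row A (subtraction set {2, 6}):
g(0) = mex{} = 0
g(1) = mex{} = 0
g(2) = mex{0} = 1
g(3) = mex{0} = 1
g(4) = mex{1} = 0
g(5) = mex{1} = 0
g(6) = mex{0} = 1
g(7) = mex{0} = 1
So g(7) = 1.
Build the Grundy sequence for row B with g(k) = mex{g(k−s) : s ∈ {4, 5, 6}, s ≤ k}:
k:     0  1  2  3  4  5  6  7  8  9 10 11
g(k):  0  0  0  0  1  1  1  1  2  2  0  0
So g(11) = 0.
Row C is a plain Nim row of size 5, so its Grundy value is 5.
By the Sprague-Grundy theorem, the Grundy value of a sum of independent games is the XOR of the component values.
Combined value = 1 ⊕ 0 ⊕ 5 = 4.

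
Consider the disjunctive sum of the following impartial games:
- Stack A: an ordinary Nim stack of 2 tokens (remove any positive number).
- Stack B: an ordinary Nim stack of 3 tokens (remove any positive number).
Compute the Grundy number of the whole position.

1

Stack A is a plain Nim stack of size 2, so its Grundy value is 2.
Stack B is a plain Nim stack of size 3, so its Grundy value is 3.
The value of a disjunctive sum is the nim-sum of the parts.
Combined value = 2 XOR 3 = 1.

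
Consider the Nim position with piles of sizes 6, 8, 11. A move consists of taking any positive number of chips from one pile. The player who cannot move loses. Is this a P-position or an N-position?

Compute the nim-sum pairwise:
6 ⊕ 8 = 14
14 ⊕ 11 = 5
The nim-sum is 5 ≠ 0, so this is an N-position: the player to move can win.

N-position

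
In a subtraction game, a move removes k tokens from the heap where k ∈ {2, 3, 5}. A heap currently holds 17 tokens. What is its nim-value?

1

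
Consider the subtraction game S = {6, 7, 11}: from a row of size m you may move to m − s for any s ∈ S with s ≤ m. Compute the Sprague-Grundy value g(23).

1

Compute g(0), g(1), … for moves {6, 7, 11}:
k:     0  1  2  3  4  5  6  7  8  9 10 11 12 13 14 15 16 17 18 19 20 21 22 23
g(k):  0  0  0  0  0  0  1  1  1  1  1  1  2  2  2  2  2  0  0  0  0  0  0  1
So g(23) = 1.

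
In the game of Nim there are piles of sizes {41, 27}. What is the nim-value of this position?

Nim-sum: 41 ⊕ 27 = 50.

50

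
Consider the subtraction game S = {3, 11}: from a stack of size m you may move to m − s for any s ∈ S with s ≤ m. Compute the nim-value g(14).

0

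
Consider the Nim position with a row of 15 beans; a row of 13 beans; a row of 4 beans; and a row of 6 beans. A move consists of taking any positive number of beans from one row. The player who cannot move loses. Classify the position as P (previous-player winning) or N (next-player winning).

P-position

Nim-sum: 15 ⊕ 13 ⊕ 4 ⊕ 6 = 0.
The nim-sum is 0, so this is a P-position: the player to move is in a losing position under optimal play.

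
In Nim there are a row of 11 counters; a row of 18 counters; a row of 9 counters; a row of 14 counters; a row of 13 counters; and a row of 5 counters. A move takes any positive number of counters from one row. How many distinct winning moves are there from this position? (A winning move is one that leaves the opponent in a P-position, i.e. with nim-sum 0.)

1

Bitwise XOR of the heap sizes:
  01011  (11)
  10010  (18)
  01001  (9)
  01110  (14)
  01101  (13)
  00101  (5)
  -----
  10110  (22)
The overall nim-sum is X = 22. A row of size p has a winning move iff p XOR X < p (reduce it to p XOR X).
  11: 11 XOR 22 = 29 ≥ 11 — no move.
  18: 18 XOR 22 = 4 < 18 — winning move (to 4).
  9: 9 XOR 22 = 31 ≥ 9 — no move.
  14: 14 XOR 22 = 24 ≥ 14 — no move.
  13: 13 XOR 22 = 27 ≥ 13 — no move.
  5: 5 XOR 22 = 19 ≥ 5 — no move.
That gives 1 winning move.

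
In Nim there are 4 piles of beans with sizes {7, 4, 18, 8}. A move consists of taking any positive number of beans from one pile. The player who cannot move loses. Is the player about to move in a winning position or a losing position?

Winning position

Bitwise XOR of the heap sizes:
  00111  (7)
  00100  (4)
  10010  (18)
  01000  (8)
  -----
  11001  (25)
The nim-sum is 25 ≠ 0, so this is an N-position: the player to move can win.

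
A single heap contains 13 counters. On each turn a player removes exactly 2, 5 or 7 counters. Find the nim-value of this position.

0

Grundy values for subtraction set {2, 5, 7}:
k:     0  1  2  3  4  5  6  7  8  9 10 11 12 13
g(k):  0  0  1  1  0  2  1  3  2  2  0  3  1  0
So g(13) = 0.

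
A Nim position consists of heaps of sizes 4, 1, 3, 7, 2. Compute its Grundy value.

Bitwise XOR of the heap sizes:
  100  (4)
  001  (1)
  011  (3)
  111  (7)
  010  (2)
  ---
  011  (3)

3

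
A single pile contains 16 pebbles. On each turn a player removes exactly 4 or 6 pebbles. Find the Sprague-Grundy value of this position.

Grundy values for subtraction set {4, 6}:
k:     0  1  2  3  4  5  6  7  8  9 10 11 12 13 14 15 16
g(k):  0  0  0  0  1  1  1  1  2  2  0  0  0  0  1  1  1
So g(16) = 1.

1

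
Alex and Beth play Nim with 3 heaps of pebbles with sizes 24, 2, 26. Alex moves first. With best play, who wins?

Beth wins

Nim-sum: 24 ⊕ 2 ⊕ 26 = 0.
The nim-sum is 0, so this is a P-position: the player to move is in a losing position under optimal play; Alex is about to move from it and so loses — Beth wins.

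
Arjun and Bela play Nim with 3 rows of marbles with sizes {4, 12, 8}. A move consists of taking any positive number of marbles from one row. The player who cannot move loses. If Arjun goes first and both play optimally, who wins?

Bela wins

Bitwise XOR of the heap sizes:
  0100  (4)
  1100  (12)
  1000  (8)
  ----
  0000  (0)
The nim-sum is 0, so this is a P-position: the player to move is in a losing position under optimal play; Arjun is about to move from it and so loses — Bela wins.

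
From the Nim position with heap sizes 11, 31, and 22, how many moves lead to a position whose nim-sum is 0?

3

Nim-sum: 11 ^ 31 ^ 22 = 2.
The overall nim-sum is X = 2. A heap of size p has a winning move iff p XOR X < p (reduce it to p XOR X).
  11: 11 XOR 2 = 9 < 11 — winning move (to 9).
  31: 31 XOR 2 = 29 < 31 — winning move (to 29).
  22: 22 XOR 2 = 20 < 22 — winning move (to 20).
That gives 3 winning moves.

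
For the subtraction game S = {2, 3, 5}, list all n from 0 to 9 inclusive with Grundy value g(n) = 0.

0, 1, 7, 8

Compute g(0), g(1), … for moves {2, 3, 5}:
k:     0  1  2  3  4  5  6  7  8  9
g(k):  0  0  1  1  2  2  3  0  0  1
The P-positions (g = 0) in 0..9 are 0, 1, 7, 8.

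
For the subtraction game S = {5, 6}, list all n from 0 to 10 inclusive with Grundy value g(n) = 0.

Compute g(0), g(1), … for moves {5, 6}:
g(0) = mex{} = 0
g(1) = mex{} = 0
g(2) = mex{} = 0
g(3) = mex{} = 0
g(4) = mex{} = 0
g(5) = mex{0} = 1
g(6) = mex{0} = 1
g(7) = mex{0} = 1
g(8) = mex{0} = 1
g(9) = mex{0} = 1
g(10) = mex{0,1} = 2
The P-positions (g = 0) in 0..10 are 0, 1, 2, 3, 4.

0, 1, 2, 3, 4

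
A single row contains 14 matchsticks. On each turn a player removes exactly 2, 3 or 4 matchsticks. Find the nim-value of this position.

1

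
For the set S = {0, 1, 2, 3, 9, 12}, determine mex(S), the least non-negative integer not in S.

4

The values 0, 1, 2, 3 are all present; 4 is the first non-negative integer missing from the set.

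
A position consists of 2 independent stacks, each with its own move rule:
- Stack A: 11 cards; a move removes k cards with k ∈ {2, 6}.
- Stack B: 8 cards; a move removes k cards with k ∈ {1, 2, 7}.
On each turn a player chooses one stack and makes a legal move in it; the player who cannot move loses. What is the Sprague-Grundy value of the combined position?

For stack A, compute g(0), g(1), … with moves {2, 6}:
g(0) = mex{} = 0
g(1) = mex{} = 0
g(2) = mex{0} = 1
g(3) = mex{0} = 1
g(4) = mex{1} = 0
g(5) = mex{1} = 0
g(6) = mex{0} = 1
g(7) = mex{0} = 1
g(8) = mex{1} = 0
g(9) = mex{1} = 0
g(10) = mex{0} = 1
g(11) = mex{0} = 1
So g(11) = 1.
Grundy values for stack B (subtraction set {1, 2, 7}):
k:     0  1  2  3  4  5  6  7  8
g(k):  0  1  2  0  1  2  0  1  2
So g(8) = 2.
By the Sprague-Grundy theorem, the Grundy value of a sum of independent games is the XOR of the component values.
Combined value = 1 ⊕ 2 = 3.

3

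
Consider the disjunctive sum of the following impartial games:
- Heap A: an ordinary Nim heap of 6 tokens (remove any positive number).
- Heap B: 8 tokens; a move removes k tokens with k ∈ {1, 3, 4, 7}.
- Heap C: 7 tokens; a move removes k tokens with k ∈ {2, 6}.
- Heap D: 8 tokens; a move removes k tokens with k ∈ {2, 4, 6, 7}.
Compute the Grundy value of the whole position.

3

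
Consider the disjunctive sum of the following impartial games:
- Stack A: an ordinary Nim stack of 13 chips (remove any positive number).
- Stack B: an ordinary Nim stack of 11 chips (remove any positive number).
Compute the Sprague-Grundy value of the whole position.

6

Stack A is a plain Nim stack of size 13, so its Grundy value is 13.
Stack B is a plain Nim stack of size 11, so its Grundy value is 11.
By the Sprague-Grundy theorem, the Grundy value of a sum of independent games is the XOR of the component values.
Combined value = 13 XOR 11 = 6.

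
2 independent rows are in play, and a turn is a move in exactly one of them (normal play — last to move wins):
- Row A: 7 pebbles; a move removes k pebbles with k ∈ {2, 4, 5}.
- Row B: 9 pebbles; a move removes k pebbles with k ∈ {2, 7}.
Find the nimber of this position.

0

Build the Grundy sequence for row A with g(k) = mex{g(k−s) : s ∈ {2, 4, 5}, s ≤ k}:
g(0) = mex{} = 0
g(1) = mex{} = 0
g(2) = mex{0} = 1
g(3) = mex{0} = 1
g(4) = mex{0,1} = 2
g(5) = mex{0,1} = 2
g(6) = mex{0,1,2} = 3
g(7) = mex{1,2} = 0
So g(7) = 0.
Build the Grundy sequence for row B with g(k) = mex{g(k−s) : s ∈ {2, 7}, s ≤ k}:
g(0) = mex{} = 0
g(1) = mex{} = 0
g(2) = mex{0} = 1
g(3) = mex{0} = 1
g(4) = mex{1} = 0
g(5) = mex{1} = 0
g(6) = mex{0} = 1
g(7) = mex{0} = 1
g(8) = mex{0,1} = 2
g(9) = mex{1} = 0
So g(9) = 0.
By the Sprague-Grundy theorem, the Grundy value of a sum of independent games is the XOR of the component values.
Combined value = 0 ⊕ 0 = 0.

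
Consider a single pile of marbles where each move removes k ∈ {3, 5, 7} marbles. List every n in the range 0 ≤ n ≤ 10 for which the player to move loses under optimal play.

0, 1, 2, 10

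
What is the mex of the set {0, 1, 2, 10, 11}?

The values 0, 1, 2 are all present; 3 is the first non-negative integer missing from the set.

3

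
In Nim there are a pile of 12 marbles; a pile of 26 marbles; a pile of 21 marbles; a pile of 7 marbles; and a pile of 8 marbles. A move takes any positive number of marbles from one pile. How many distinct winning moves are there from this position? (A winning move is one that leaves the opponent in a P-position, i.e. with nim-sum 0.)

3

Bitwise XOR of the heap sizes:
  01100  (12)
  11010  (26)
  10101  (21)
  00111  (7)
  01000  (8)
  -----
  01100  (12)
The overall nim-sum is X = 12. A pile of size p has a winning move iff p XOR X < p (reduce it to p XOR X).
  12: 12 XOR 12 = 0 < 12 — winning move (to 0).
  26: 26 XOR 12 = 22 < 26 — winning move (to 22).
  21: 21 XOR 12 = 25 ≥ 21 — no move.
  7: 7 XOR 12 = 11 ≥ 7 — no move.
  8: 8 XOR 12 = 4 < 8 — winning move (to 4).
That gives 3 winning moves.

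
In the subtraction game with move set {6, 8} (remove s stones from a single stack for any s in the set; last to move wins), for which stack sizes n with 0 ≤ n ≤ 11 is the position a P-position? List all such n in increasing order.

Grundy values for subtraction set {6, 8}:
g(0) = mex{} = 0
g(1) = mex{} = 0
g(2) = mex{} = 0
g(3) = mex{} = 0
g(4) = mex{} = 0
g(5) = mex{} = 0
g(6) = mex{0} = 1
g(7) = mex{0} = 1
g(8) = mex{0} = 1
g(9) = mex{0} = 1
g(10) = mex{0} = 1
g(11) = mex{0} = 1
The P-positions (g = 0) in 0..11 are 0, 1, 2, 3, 4, 5.

0, 1, 2, 3, 4, 5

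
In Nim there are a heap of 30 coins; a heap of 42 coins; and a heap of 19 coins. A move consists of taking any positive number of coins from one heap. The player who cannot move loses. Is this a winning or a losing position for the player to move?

Nim-sum: 30 XOR 42 XOR 19 = 39.
The nim-sum is 39 ≠ 0, so this is an N-position: the player to move can win.

Winning position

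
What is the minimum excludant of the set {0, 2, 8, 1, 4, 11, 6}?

3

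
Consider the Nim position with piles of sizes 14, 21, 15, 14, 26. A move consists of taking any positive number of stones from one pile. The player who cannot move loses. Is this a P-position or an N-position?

P-position

Compute the nim-sum pairwise:
14 XOR 21 = 27
27 XOR 15 = 20
20 XOR 14 = 26
26 XOR 26 = 0
The nim-sum is 0, so this is a P-position: the player to move is in a losing position under optimal play.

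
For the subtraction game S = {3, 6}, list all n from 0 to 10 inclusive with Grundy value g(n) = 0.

0, 1, 2, 9, 10

Compute g(0), g(1), … for moves {3, 6}:
g(0) = mex{} = 0
g(1) = mex{} = 0
g(2) = mex{} = 0
g(3) = mex{0} = 1
g(4) = mex{0} = 1
g(5) = mex{0} = 1
g(6) = mex{0,1} = 2
g(7) = mex{0,1} = 2
g(8) = mex{0,1} = 2
g(9) = mex{1,2} = 0
g(10) = mex{1,2} = 0
The P-positions (g = 0) in 0..10 are 0, 1, 2, 9, 10.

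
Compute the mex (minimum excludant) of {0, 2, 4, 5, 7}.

0 is in the set but 1 is not, so the mex is 1.

1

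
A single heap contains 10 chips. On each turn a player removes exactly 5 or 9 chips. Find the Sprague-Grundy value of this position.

2

Grundy values for subtraction set {5, 9}:
k:     0  1  2  3  4  5  6  7  8  9 10
g(k):  0  0  0  0  0  1  1  1  1  1  2
So g(10) = 2.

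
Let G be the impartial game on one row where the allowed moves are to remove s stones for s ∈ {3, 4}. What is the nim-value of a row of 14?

0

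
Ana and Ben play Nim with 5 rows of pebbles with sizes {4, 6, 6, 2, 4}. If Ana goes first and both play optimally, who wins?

Ana wins

Nim-sum: 4 XOR 6 XOR 6 XOR 2 XOR 4 = 2.
The nim-sum is 2 ≠ 0, so this is an N-position: the player to move can win; Ana has a winning move.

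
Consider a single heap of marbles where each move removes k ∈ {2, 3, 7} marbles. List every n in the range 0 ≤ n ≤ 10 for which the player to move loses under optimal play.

0, 1, 5, 6, 10

Grundy values for subtraction set {2, 3, 7}:
k:     0  1  2  3  4  5  6  7  8  9 10
g(k):  0  0  1  1  2  0  0  1  1  2  0
The P-positions (g = 0) in 0..10 are 0, 1, 5, 6, 10.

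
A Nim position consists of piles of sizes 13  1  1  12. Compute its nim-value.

1

Compute the nim-sum pairwise:
13 ^ 1 = 12
12 ^ 1 = 13
13 ^ 12 = 1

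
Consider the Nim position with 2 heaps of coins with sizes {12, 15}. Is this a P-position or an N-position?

Write each in binary and XOR column by column:
  1100  (12)
  1111  (15)
  ----
  0011  (3)
The nim-sum is 3 ≠ 0, so this is an N-position: the player to move can win.

N-position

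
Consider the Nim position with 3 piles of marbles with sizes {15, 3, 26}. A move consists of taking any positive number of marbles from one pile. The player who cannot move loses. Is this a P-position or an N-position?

N-position

Compute the nim-sum pairwise:
15 ^ 3 = 12
12 ^ 26 = 22
The nim-sum is 22 ≠ 0, so this is an N-position: the player to move can win.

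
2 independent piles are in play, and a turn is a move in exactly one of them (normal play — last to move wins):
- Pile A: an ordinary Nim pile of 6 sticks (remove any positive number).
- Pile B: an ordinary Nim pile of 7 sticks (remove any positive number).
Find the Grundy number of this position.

Pile A is a plain Nim pile of size 6, so its Grundy value is 6.
Pile B is a plain Nim pile of size 7, so its Grundy value is 7.
By the Sprague-Grundy theorem, the Grundy value of a sum of independent games is the XOR of the component values.
Combined value = 6 XOR 7 = 1.

1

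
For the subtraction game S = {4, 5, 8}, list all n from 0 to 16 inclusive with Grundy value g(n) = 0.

0, 1, 2, 3, 12, 13, 14, 15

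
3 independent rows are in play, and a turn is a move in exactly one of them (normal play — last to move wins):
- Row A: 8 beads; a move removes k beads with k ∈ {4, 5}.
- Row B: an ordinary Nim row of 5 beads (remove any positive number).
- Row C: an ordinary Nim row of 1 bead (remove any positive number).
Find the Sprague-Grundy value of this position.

Grundy values for row A (subtraction set {4, 5}):
k:     0  1  2  3  4  5  6  7  8
g(k):  0  0  0  0  1  1  1  1  2
So g(8) = 2.
Row B is a plain Nim row of size 5, so its Grundy value is 5.
Row C is a plain Nim row of size 1, so its Grundy value is 1.
By the Sprague-Grundy theorem, the Grundy value of a sum of independent games is the XOR of the component values.
Combined value = 2 XOR 5 XOR 1 = 6.

6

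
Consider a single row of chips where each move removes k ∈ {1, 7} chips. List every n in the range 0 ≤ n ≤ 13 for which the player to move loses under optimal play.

Build the Grundy sequence with g(k) = mex{g(k−s) : s ∈ {1, 7}, s ≤ k}:
g(0) = mex{} = 0
g(1) = mex{0} = 1
g(2) = mex{1} = 0
g(3) = mex{0} = 1
g(4) = mex{1} = 0
g(5) = mex{0} = 1
g(6) = mex{1} = 0
g(7) = mex{0} = 1
g(8) = mex{1} = 0
g(9) = mex{0} = 1
g(10) = mex{1} = 0
g(11) = mex{0} = 1
g(12) = mex{1} = 0
g(13) = mex{0} = 1
The P-positions (g = 0) in 0..13 are 0, 2, 4, 6, 8, 10, 12.

0, 2, 4, 6, 8, 10, 12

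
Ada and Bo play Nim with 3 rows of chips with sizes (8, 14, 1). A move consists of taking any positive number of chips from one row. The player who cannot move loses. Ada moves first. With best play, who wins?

Ada wins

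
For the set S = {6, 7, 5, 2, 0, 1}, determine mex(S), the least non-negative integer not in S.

3

The values 0, 1, 2 are all present; 3 is the first non-negative integer missing from the set.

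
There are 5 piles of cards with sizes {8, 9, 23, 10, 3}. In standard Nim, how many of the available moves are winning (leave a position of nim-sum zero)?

Compute the nim-sum pairwise:
8 ⊕ 9 = 1
1 ⊕ 23 = 22
22 ⊕ 10 = 28
28 ⊕ 3 = 31
The overall nim-sum is X = 31. A pile of size p has a winning move iff p XOR X < p (reduce it to p XOR X).
  8: 8 XOR 31 = 23 ≥ 8 — no move.
  9: 9 XOR 31 = 22 ≥ 9 — no move.
  23: 23 XOR 31 = 8 < 23 — winning move (to 8).
  10: 10 XOR 31 = 21 ≥ 10 — no move.
  3: 3 XOR 31 = 28 ≥ 3 — no move.
That gives 1 winning move.

1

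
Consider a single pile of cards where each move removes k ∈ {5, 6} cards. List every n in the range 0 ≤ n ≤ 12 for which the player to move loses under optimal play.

0, 1, 2, 3, 4, 11, 12

Build the Grundy sequence with g(k) = mex{g(k−s) : s ∈ {5, 6}, s ≤ k}:
g(0) = mex{} = 0
g(1) = mex{} = 0
g(2) = mex{} = 0
g(3) = mex{} = 0
g(4) = mex{} = 0
g(5) = mex{0} = 1
g(6) = mex{0} = 1
g(7) = mex{0} = 1
g(8) = mex{0} = 1
g(9) = mex{0} = 1
g(10) = mex{0,1} = 2
g(11) = mex{1} = 0
g(12) = mex{1} = 0
The P-positions (g = 0) in 0..12 are 0, 1, 2, 3, 4, 11, 12.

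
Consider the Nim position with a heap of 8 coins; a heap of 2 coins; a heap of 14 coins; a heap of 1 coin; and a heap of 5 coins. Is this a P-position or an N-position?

P-position

Bitwise XOR of the heap sizes:
  1000  (8)
  0010  (2)
  1110  (14)
  0001  (1)
  0101  (5)
  ----
  0000  (0)
The nim-sum is 0, so this is a P-position: the player to move is in a losing position under optimal play.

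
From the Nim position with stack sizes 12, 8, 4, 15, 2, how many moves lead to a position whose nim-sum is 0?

3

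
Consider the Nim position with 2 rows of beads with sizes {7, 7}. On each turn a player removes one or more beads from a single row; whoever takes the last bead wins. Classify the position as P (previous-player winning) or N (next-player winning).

P-position

Write each in binary and XOR column by column:
  111  (7)
  111  (7)
  ---
  000  (0)
The nim-sum is 0, so this is a P-position: the player to move is in a losing position under optimal play.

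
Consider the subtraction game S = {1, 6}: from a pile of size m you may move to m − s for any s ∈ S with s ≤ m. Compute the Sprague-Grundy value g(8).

Build the Grundy sequence with g(k) = mex{g(k−s) : s ∈ {1, 6}, s ≤ k}:
g(0) = mex{} = 0
g(1) = mex{0} = 1
g(2) = mex{1} = 0
g(3) = mex{0} = 1
g(4) = mex{1} = 0
g(5) = mex{0} = 1
g(6) = mex{0,1} = 2
g(7) = mex{1,2} = 0
g(8) = mex{0} = 1
So g(8) = 1.

1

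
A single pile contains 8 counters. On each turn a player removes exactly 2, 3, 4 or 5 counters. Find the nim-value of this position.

0

Build the Grundy sequence with g(k) = mex{g(k−s) : s ∈ {2, 3, 4, 5}, s ≤ k}:
k:     0  1  2  3  4  5  6  7  8
g(k):  0  0  1  1  2  2  3  0  0
So g(8) = 0.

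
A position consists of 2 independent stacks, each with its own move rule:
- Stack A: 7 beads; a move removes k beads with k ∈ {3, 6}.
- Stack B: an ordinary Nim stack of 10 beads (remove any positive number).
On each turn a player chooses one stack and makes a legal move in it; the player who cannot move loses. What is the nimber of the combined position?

8

For stack A, compute g(0), g(1), … with moves {3, 6}:
g(0) = mex{} = 0
g(1) = mex{} = 0
g(2) = mex{} = 0
g(3) = mex{0} = 1
g(4) = mex{0} = 1
g(5) = mex{0} = 1
g(6) = mex{0,1} = 2
g(7) = mex{0,1} = 2
So g(7) = 2.
Stack B is a plain Nim stack of size 10, so its Grundy value is 10.
The value of a disjunctive sum is the nim-sum of the parts.
Combined value = 2 ⊕ 10 = 8.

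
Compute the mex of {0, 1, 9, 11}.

2

The values 0, 1 are all present; 2 is the first non-negative integer missing from the set.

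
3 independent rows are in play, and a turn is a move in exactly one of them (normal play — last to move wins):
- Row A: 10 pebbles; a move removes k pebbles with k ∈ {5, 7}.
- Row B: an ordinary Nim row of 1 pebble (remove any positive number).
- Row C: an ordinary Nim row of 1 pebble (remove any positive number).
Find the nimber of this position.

Grundy values for row A (subtraction set {5, 7}):
k:     0  1  2  3  4  5  6  7  8  9 10
g(k):  0  0  0  0  0  1  1  1  1  1  2
So g(10) = 2.
Row B is a plain Nim row of size 1, so its Grundy value is 1.
Row C is a plain Nim row of size 1, so its Grundy value is 1.
By the Sprague-Grundy theorem, the Grundy value of a sum of independent games is the XOR of the component values.
Combined value = 2 XOR 1 XOR 1 = 2.

2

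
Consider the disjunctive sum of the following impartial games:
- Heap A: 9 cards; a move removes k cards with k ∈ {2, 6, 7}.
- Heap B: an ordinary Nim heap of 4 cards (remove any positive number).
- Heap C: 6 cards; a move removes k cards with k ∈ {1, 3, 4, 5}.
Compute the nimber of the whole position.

Build the Grundy sequence for heap A with g(k) = mex{g(k−s) : s ∈ {2, 6, 7}, s ≤ k}:
k:     0  1  2  3  4  5  6  7  8  9
g(k):  0  0  1  1  0  0  1  1  2  0
So g(9) = 0.
Heap B is a plain Nim heap of size 4, so its Grundy value is 4.
Grundy values for heap C (subtraction set {1, 3, 4, 5}):
g(0) = mex{} = 0
g(1) = mex{0} = 1
g(2) = mex{1} = 0
g(3) = mex{0} = 1
g(4) = mex{0,1} = 2
g(5) = mex{0,1,2} = 3
g(6) = mex{0,1,3} = 2
So g(6) = 2.
By the Sprague-Grundy theorem, the Grundy value of a sum of independent games is the XOR of the component values.
Combined value = 0 XOR 4 XOR 2 = 6.

6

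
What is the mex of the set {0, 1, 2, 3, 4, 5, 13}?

6

The values 0, 1, 2, 3, 4, 5 are all present; 6 is the first non-negative integer missing from the set.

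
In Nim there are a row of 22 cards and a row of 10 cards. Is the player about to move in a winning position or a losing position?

Winning position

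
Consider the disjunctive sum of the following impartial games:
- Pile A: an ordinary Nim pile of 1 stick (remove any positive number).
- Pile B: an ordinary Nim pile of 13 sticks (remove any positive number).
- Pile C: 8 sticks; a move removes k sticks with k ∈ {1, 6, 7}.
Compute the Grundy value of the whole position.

14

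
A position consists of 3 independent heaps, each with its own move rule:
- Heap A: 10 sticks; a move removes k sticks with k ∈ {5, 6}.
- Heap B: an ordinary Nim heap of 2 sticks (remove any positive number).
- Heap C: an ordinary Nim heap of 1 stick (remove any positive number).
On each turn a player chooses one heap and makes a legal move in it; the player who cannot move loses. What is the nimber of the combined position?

1

Build the Grundy sequence for heap A with g(k) = mex{g(k−s) : s ∈ {5, 6}, s ≤ k}:
k:     0  1  2  3  4  5  6  7  8  9 10
g(k):  0  0  0  0  0  1  1  1  1  1  2
So g(10) = 2.
Heap B is a plain Nim heap of size 2, so its Grundy value is 2.
Heap C is a plain Nim heap of size 1, so its Grundy value is 1.
By the Sprague-Grundy theorem, the Grundy value of a sum of independent games is the XOR of the component values.
Combined value = 2 XOR 2 XOR 1 = 1.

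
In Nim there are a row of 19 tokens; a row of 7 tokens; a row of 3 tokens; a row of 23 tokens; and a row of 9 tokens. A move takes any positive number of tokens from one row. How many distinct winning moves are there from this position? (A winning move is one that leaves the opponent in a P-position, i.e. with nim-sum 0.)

Compute the nim-sum pairwise:
19 XOR 7 = 20
20 XOR 3 = 23
23 XOR 23 = 0
0 XOR 9 = 9
The overall nim-sum is X = 9. A row of size p has a winning move iff p XOR X < p (reduce it to p XOR X).
  19: 19 XOR 9 = 26 ≥ 19 — no move.
  7: 7 XOR 9 = 14 ≥ 7 — no move.
  3: 3 XOR 9 = 10 ≥ 3 — no move.
  23: 23 XOR 9 = 30 ≥ 23 — no move.
  9: 9 XOR 9 = 0 < 9 — winning move (to 0).
That gives 1 winning move.

1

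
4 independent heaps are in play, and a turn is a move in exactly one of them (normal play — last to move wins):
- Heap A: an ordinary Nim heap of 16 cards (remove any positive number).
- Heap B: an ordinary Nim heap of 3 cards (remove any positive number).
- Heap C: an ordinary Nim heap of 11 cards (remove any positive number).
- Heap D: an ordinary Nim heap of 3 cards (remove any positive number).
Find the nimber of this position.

27

Heap A is a plain Nim heap of size 16, so its Grundy value is 16.
Heap B is a plain Nim heap of size 3, so its Grundy value is 3.
Heap C is a plain Nim heap of size 11, so its Grundy value is 11.
Heap D is a plain Nim heap of size 3, so its Grundy value is 3.
By the Sprague-Grundy theorem, the Grundy value of a sum of independent games is the XOR of the component values.
Combined value = 16 XOR 3 XOR 11 XOR 3 = 27.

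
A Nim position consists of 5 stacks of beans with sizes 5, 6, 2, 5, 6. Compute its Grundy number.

2

Compute the nim-sum pairwise:
5 ^ 6 = 3
3 ^ 2 = 1
1 ^ 5 = 4
4 ^ 6 = 2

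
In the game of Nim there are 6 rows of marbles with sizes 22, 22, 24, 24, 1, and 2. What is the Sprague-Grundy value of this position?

Write each in binary and XOR column by column:
  10110  (22)
  10110  (22)
  11000  (24)
  11000  (24)
  00001  (1)
  00010  (2)
  -----
  00011  (3)

3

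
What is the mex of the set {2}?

0

0 is not in the set, so the mex is 0.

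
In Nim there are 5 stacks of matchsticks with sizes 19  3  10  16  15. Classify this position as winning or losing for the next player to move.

Winning position

Nim-sum: 19 ^ 3 ^ 10 ^ 16 ^ 15 = 5.
The nim-sum is 5 ≠ 0, so this is an N-position: the player to move can win.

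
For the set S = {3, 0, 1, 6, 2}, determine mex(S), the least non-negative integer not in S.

The values 0, 1, 2, 3 are all present; 4 is the first non-negative integer missing from the set.

4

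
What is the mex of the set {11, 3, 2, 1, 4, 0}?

5

The values 0, 1, 2, 3, 4 are all present; 5 is the first non-negative integer missing from the set.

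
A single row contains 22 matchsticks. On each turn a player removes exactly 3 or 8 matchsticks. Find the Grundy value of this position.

0

Build the Grundy sequence with g(k) = mex{g(k−s) : s ∈ {3, 8}, s ≤ k}:
k:     0  1  2  3  4  5  6  7  8  9 10 11 12 13 14 15 16 17 18 19 20 21 22
g(k):  0  0  0  1  1  1  0  0  2  1  1  0  0  0  1  1  1  0  0  2  1  1  0
So g(22) = 0.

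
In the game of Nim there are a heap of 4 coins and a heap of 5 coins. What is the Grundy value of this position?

1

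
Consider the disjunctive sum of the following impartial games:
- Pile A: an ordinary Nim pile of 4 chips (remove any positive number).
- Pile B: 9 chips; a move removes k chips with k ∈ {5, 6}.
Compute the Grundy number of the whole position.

5

Pile A is a plain Nim pile of size 4, so its Grundy value is 4.
Grundy values for pile B (subtraction set {5, 6}):
k:     0  1  2  3  4  5  6  7  8  9
g(k):  0  0  0  0  0  1  1  1  1  1
So g(9) = 1.
The value of a disjunctive sum is the nim-sum of the parts.
Combined value = 4 XOR 1 = 5.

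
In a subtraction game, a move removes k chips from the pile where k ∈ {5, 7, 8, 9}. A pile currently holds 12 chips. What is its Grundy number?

Build the Grundy sequence with g(k) = mex{g(k−s) : s ∈ {5, 7, 8, 9}, s ≤ k}:
g(0) = mex{} = 0
g(1) = mex{} = 0
g(2) = mex{} = 0
g(3) = mex{} = 0
g(4) = mex{} = 0
g(5) = mex{0} = 1
g(6) = mex{0} = 1
g(7) = mex{0} = 1
g(8) = mex{0} = 1
g(9) = mex{0} = 1
g(10) = mex{0,1} = 2
g(11) = mex{0,1} = 2
g(12) = mex{0,1} = 2
So g(12) = 2.

2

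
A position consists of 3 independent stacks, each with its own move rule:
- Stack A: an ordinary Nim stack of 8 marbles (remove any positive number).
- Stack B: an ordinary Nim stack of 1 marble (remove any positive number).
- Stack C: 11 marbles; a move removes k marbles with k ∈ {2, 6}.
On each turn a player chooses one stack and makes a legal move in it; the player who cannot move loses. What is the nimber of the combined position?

8

Stack A is a plain Nim stack of size 8, so its Grundy value is 8.
Stack B is a plain Nim stack of size 1, so its Grundy value is 1.
For stack C, compute g(0), g(1), … with moves {2, 6}:
g(0) = mex{} = 0
g(1) = mex{} = 0
g(2) = mex{0} = 1
g(3) = mex{0} = 1
g(4) = mex{1} = 0
g(5) = mex{1} = 0
g(6) = mex{0} = 1
g(7) = mex{0} = 1
g(8) = mex{1} = 0
g(9) = mex{1} = 0
g(10) = mex{0} = 1
g(11) = mex{0} = 1
So g(11) = 1.
The value of a disjunctive sum is the nim-sum of the parts.
Combined value = 8 XOR 1 XOR 1 = 8.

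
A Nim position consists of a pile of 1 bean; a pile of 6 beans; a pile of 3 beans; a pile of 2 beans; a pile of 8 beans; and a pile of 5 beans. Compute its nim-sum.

In binary:
  0001  (1)
  0110  (6)
  0011  (3)
  0010  (2)
  1000  (8)
  0101  (5)
  ----
  1011  (11)

11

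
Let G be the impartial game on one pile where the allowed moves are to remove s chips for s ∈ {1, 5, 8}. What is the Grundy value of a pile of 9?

3

Grundy values for subtraction set {1, 5, 8}:
g(0) = mex{} = 0
g(1) = mex{0} = 1
g(2) = mex{1} = 0
g(3) = mex{0} = 1
g(4) = mex{1} = 0
g(5) = mex{0} = 1
g(6) = mex{1} = 0
g(7) = mex{0} = 1
g(8) = mex{0,1} = 2
g(9) = mex{0,1,2} = 3
So g(9) = 3.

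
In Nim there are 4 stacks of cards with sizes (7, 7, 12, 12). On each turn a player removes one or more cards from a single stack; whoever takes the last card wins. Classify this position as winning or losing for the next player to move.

Write each in binary and XOR column by column:
  0111  (7)
  0111  (7)
  1100  (12)
  1100  (12)
  ----
  0000  (0)
The nim-sum is 0, so this is a P-position: the player to move is in a losing position under optimal play.

Losing position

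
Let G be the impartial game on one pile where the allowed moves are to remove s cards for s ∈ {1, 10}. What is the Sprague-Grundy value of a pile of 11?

Grundy values for subtraction set {1, 10}:
k:     0  1  2  3  4  5  6  7  8  9 10 11
g(k):  0  1  0  1  0  1  0  1  0  1  2  0
So g(11) = 0.

0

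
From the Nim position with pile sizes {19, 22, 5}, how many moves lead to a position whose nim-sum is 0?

Nim-sum: 19 ⊕ 22 ⊕ 5 = 0.
The nim-sum is already 0, so every move leaves a nonzero nim-sum — there are no winning moves.

0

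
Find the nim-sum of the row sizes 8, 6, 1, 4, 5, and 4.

Compute the nim-sum pairwise:
8 ^ 6 = 14
14 ^ 1 = 15
15 ^ 4 = 11
11 ^ 5 = 14
14 ^ 4 = 10

10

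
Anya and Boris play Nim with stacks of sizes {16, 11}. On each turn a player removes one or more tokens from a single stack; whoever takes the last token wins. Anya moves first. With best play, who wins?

Compute the nim-sum pairwise:
16 ^ 11 = 27
The nim-sum is 27 ≠ 0, so this is an N-position: the player to move can win; Anya has a winning move.

Anya wins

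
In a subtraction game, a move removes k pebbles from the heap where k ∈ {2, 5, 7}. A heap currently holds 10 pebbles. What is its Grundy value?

0

Grundy values for subtraction set {2, 5, 7}:
g(0) = mex{} = 0
g(1) = mex{} = 0
g(2) = mex{0} = 1
g(3) = mex{0} = 1
g(4) = mex{1} = 0
g(5) = mex{0,1} = 2
g(6) = mex{0} = 1
g(7) = mex{0,1,2} = 3
g(8) = mex{0,1} = 2
g(9) = mex{0,1,3} = 2
g(10) = mex{1,2} = 0
So g(10) = 0.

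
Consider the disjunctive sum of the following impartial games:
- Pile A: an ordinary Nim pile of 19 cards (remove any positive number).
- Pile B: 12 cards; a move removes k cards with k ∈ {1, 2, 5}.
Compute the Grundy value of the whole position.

19

Pile A is a plain Nim pile of size 19, so its Grundy value is 19.
Build the Grundy sequence for pile B with g(k) = mex{g(k−s) : s ∈ {1, 2, 5}, s ≤ k}:
k:     0  1  2  3  4  5  6  7  8  9 10 11 12
g(k):  0  1  2  0  1  2  0  1  2  0  1  2  0
So g(12) = 0.
The value of a disjunctive sum is the nim-sum of the parts.
Combined value = 19 XOR 0 = 19.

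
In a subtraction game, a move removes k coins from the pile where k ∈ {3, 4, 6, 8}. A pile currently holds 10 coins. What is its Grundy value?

3

Build the Grundy sequence with g(k) = mex{g(k−s) : s ∈ {3, 4, 6, 8}, s ≤ k}:
g(0) = mex{} = 0
g(1) = mex{} = 0
g(2) = mex{} = 0
g(3) = mex{0} = 1
g(4) = mex{0} = 1
g(5) = mex{0} = 1
g(6) = mex{0,1} = 2
g(7) = mex{0,1} = 2
g(8) = mex{0,1} = 2
g(9) = mex{0,1,2} = 3
g(10) = mex{0,1,2} = 3
So g(10) = 3.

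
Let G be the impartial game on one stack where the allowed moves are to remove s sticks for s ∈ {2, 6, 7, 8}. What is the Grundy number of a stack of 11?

3

Compute g(0), g(1), … for moves {2, 6, 7, 8}:
k:     0  1  2  3  4  5  6  7  8  9 10 11
g(k):  0  0  1  1  0  0  1  1  2  2  3  3
So g(11) = 3.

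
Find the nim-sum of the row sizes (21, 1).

20

Compute the nim-sum pairwise:
21 ^ 1 = 20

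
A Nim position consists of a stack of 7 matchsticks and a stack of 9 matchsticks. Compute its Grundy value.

14

Nim-sum: 7 XOR 9 = 14.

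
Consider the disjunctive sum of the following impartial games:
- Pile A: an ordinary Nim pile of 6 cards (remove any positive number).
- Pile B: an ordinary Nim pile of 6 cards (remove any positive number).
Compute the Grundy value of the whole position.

0

Pile A is a plain Nim pile of size 6, so its Grundy value is 6.
Pile B is a plain Nim pile of size 6, so its Grundy value is 6.
By the Sprague-Grundy theorem, the Grundy value of a sum of independent games is the XOR of the component values.
Combined value = 6 ⊕ 6 = 0.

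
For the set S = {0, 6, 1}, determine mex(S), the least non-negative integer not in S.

The values 0, 1 are all present; 2 is the first non-negative integer missing from the set.

2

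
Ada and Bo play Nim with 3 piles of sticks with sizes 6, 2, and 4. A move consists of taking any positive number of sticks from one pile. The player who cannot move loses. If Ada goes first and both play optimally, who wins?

Bo wins

Nim-sum: 6 ⊕ 2 ⊕ 4 = 0.
The nim-sum is 0, so this is a P-position: the player to move is in a losing position under optimal play; Ada is about to move from it and so loses — Bo wins.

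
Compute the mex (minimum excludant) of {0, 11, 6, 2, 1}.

The values 0, 1, 2 are all present; 3 is the first non-negative integer missing from the set.

3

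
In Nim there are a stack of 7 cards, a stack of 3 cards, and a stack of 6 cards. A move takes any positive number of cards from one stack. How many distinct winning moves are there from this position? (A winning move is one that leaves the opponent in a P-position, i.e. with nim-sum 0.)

3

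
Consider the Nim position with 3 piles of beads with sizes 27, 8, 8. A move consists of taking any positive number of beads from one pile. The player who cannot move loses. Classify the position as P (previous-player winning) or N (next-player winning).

Bitwise XOR of the heap sizes:
  11011  (27)
  01000  (8)
  01000  (8)
  -----
  11011  (27)
The nim-sum is 27 ≠ 0, so this is an N-position: the player to move can win.

N-position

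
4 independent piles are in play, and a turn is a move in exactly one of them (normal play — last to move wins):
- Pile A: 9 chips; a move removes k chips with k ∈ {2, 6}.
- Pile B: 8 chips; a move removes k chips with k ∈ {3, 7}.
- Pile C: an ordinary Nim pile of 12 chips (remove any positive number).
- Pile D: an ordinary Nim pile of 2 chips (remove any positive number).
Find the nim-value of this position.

Grundy values for pile A (subtraction set {2, 6}):
g(0) = mex{} = 0
g(1) = mex{} = 0
g(2) = mex{0} = 1
g(3) = mex{0} = 1
g(4) = mex{1} = 0
g(5) = mex{1} = 0
g(6) = mex{0} = 1
g(7) = mex{0} = 1
g(8) = mex{1} = 0
g(9) = mex{1} = 0
So g(9) = 0.
For pile B, compute g(0), g(1), … with moves {3, 7}:
k:     0  1  2  3  4  5  6  7  8
g(k):  0  0  0  1  1  1  0  2  2
So g(8) = 2.
Pile C is a plain Nim pile of size 12, so its Grundy value is 12.
Pile D is a plain Nim pile of size 2, so its Grundy value is 2.
The value of a disjunctive sum is the nim-sum of the parts.
Combined value = 0 ⊕ 2 ⊕ 12 ⊕ 2 = 12.

12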